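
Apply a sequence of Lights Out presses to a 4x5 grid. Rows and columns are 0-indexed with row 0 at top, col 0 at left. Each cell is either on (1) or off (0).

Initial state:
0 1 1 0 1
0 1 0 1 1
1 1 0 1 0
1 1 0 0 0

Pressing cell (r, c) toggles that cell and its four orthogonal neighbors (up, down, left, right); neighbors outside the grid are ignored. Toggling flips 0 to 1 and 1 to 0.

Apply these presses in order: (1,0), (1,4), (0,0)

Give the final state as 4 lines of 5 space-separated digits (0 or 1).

After press 1 at (1,0):
1 1 1 0 1
1 0 0 1 1
0 1 0 1 0
1 1 0 0 0

After press 2 at (1,4):
1 1 1 0 0
1 0 0 0 0
0 1 0 1 1
1 1 0 0 0

After press 3 at (0,0):
0 0 1 0 0
0 0 0 0 0
0 1 0 1 1
1 1 0 0 0

Answer: 0 0 1 0 0
0 0 0 0 0
0 1 0 1 1
1 1 0 0 0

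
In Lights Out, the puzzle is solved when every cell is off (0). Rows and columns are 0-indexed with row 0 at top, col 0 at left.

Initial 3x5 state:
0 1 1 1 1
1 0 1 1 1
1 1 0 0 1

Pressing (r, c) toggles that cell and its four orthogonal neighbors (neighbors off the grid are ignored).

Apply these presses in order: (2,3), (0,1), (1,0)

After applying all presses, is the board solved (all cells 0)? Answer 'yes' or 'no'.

Answer: no

Derivation:
After press 1 at (2,3):
0 1 1 1 1
1 0 1 0 1
1 1 1 1 0

After press 2 at (0,1):
1 0 0 1 1
1 1 1 0 1
1 1 1 1 0

After press 3 at (1,0):
0 0 0 1 1
0 0 1 0 1
0 1 1 1 0

Lights still on: 7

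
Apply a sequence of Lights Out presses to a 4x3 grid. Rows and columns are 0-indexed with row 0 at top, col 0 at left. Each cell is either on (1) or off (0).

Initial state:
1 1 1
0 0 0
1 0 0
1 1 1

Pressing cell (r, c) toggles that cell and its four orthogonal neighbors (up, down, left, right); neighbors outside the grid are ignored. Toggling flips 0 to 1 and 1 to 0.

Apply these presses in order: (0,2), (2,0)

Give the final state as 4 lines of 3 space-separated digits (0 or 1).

Answer: 1 0 0
1 0 1
0 1 0
0 1 1

Derivation:
After press 1 at (0,2):
1 0 0
0 0 1
1 0 0
1 1 1

After press 2 at (2,0):
1 0 0
1 0 1
0 1 0
0 1 1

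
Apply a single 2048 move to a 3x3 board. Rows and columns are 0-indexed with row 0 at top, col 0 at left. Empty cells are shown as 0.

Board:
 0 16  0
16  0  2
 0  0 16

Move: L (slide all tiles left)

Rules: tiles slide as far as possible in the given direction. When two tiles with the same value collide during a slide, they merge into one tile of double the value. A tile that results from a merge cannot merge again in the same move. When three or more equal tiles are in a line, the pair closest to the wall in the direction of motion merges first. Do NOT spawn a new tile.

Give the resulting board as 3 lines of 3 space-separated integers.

Slide left:
row 0: [0, 16, 0] -> [16, 0, 0]
row 1: [16, 0, 2] -> [16, 2, 0]
row 2: [0, 0, 16] -> [16, 0, 0]

Answer: 16  0  0
16  2  0
16  0  0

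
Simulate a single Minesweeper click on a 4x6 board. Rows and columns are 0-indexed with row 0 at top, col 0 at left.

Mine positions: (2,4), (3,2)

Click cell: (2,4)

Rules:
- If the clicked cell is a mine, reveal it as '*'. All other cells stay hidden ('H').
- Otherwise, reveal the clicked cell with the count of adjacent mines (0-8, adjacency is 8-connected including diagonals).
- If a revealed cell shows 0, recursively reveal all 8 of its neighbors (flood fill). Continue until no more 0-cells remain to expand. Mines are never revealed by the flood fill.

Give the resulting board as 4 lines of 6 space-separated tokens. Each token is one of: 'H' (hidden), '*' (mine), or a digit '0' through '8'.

H H H H H H
H H H H H H
H H H H * H
H H H H H H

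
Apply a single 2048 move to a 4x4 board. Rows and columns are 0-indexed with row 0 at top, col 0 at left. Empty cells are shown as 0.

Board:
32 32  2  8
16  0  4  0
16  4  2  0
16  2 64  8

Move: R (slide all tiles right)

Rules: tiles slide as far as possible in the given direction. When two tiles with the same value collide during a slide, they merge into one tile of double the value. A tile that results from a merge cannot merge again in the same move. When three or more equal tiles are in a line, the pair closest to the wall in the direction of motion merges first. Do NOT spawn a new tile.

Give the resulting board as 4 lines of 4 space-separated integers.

Slide right:
row 0: [32, 32, 2, 8] -> [0, 64, 2, 8]
row 1: [16, 0, 4, 0] -> [0, 0, 16, 4]
row 2: [16, 4, 2, 0] -> [0, 16, 4, 2]
row 3: [16, 2, 64, 8] -> [16, 2, 64, 8]

Answer:  0 64  2  8
 0  0 16  4
 0 16  4  2
16  2 64  8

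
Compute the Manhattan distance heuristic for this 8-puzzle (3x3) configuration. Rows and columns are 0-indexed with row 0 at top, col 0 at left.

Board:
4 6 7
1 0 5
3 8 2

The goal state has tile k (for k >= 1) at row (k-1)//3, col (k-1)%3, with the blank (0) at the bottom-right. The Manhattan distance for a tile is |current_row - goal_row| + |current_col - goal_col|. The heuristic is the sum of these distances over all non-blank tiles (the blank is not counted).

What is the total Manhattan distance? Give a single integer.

Answer: 16

Derivation:
Tile 4: at (0,0), goal (1,0), distance |0-1|+|0-0| = 1
Tile 6: at (0,1), goal (1,2), distance |0-1|+|1-2| = 2
Tile 7: at (0,2), goal (2,0), distance |0-2|+|2-0| = 4
Tile 1: at (1,0), goal (0,0), distance |1-0|+|0-0| = 1
Tile 5: at (1,2), goal (1,1), distance |1-1|+|2-1| = 1
Tile 3: at (2,0), goal (0,2), distance |2-0|+|0-2| = 4
Tile 8: at (2,1), goal (2,1), distance |2-2|+|1-1| = 0
Tile 2: at (2,2), goal (0,1), distance |2-0|+|2-1| = 3
Sum: 1 + 2 + 4 + 1 + 1 + 4 + 0 + 3 = 16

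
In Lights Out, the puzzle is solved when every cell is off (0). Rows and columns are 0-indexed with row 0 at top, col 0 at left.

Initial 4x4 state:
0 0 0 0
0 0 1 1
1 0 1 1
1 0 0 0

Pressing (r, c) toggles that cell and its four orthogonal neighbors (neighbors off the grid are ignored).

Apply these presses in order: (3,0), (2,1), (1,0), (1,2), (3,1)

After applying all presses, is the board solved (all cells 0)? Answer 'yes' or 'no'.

Answer: no

Derivation:
After press 1 at (3,0):
0 0 0 0
0 0 1 1
0 0 1 1
0 1 0 0

After press 2 at (2,1):
0 0 0 0
0 1 1 1
1 1 0 1
0 0 0 0

After press 3 at (1,0):
1 0 0 0
1 0 1 1
0 1 0 1
0 0 0 0

After press 4 at (1,2):
1 0 1 0
1 1 0 0
0 1 1 1
0 0 0 0

After press 5 at (3,1):
1 0 1 0
1 1 0 0
0 0 1 1
1 1 1 0

Lights still on: 9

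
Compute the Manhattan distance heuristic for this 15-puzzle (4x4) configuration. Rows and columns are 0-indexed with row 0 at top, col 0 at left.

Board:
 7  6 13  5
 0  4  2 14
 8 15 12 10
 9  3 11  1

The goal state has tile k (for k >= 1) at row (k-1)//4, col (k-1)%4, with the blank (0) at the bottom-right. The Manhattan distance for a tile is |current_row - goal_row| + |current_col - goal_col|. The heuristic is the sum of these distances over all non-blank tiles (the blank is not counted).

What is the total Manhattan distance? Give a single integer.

Answer: 43

Derivation:
Tile 7: at (0,0), goal (1,2), distance |0-1|+|0-2| = 3
Tile 6: at (0,1), goal (1,1), distance |0-1|+|1-1| = 1
Tile 13: at (0,2), goal (3,0), distance |0-3|+|2-0| = 5
Tile 5: at (0,3), goal (1,0), distance |0-1|+|3-0| = 4
Tile 4: at (1,1), goal (0,3), distance |1-0|+|1-3| = 3
Tile 2: at (1,2), goal (0,1), distance |1-0|+|2-1| = 2
Tile 14: at (1,3), goal (3,1), distance |1-3|+|3-1| = 4
Tile 8: at (2,0), goal (1,3), distance |2-1|+|0-3| = 4
Tile 15: at (2,1), goal (3,2), distance |2-3|+|1-2| = 2
Tile 12: at (2,2), goal (2,3), distance |2-2|+|2-3| = 1
Tile 10: at (2,3), goal (2,1), distance |2-2|+|3-1| = 2
Tile 9: at (3,0), goal (2,0), distance |3-2|+|0-0| = 1
Tile 3: at (3,1), goal (0,2), distance |3-0|+|1-2| = 4
Tile 11: at (3,2), goal (2,2), distance |3-2|+|2-2| = 1
Tile 1: at (3,3), goal (0,0), distance |3-0|+|3-0| = 6
Sum: 3 + 1 + 5 + 4 + 3 + 2 + 4 + 4 + 2 + 1 + 2 + 1 + 4 + 1 + 6 = 43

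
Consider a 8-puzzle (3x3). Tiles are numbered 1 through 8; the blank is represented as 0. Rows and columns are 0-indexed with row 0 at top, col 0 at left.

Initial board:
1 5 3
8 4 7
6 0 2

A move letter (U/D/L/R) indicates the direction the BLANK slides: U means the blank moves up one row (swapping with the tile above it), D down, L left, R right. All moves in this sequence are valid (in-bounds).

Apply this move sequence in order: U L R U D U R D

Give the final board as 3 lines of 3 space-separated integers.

After move 1 (U):
1 5 3
8 0 7
6 4 2

After move 2 (L):
1 5 3
0 8 7
6 4 2

After move 3 (R):
1 5 3
8 0 7
6 4 2

After move 4 (U):
1 0 3
8 5 7
6 4 2

After move 5 (D):
1 5 3
8 0 7
6 4 2

After move 6 (U):
1 0 3
8 5 7
6 4 2

After move 7 (R):
1 3 0
8 5 7
6 4 2

After move 8 (D):
1 3 7
8 5 0
6 4 2

Answer: 1 3 7
8 5 0
6 4 2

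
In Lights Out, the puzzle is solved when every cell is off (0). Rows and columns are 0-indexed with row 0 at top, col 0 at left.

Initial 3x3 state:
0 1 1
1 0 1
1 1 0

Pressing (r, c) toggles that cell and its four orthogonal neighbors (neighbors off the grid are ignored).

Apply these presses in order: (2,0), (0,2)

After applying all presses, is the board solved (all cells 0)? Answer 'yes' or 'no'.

After press 1 at (2,0):
0 1 1
0 0 1
0 0 0

After press 2 at (0,2):
0 0 0
0 0 0
0 0 0

Lights still on: 0

Answer: yes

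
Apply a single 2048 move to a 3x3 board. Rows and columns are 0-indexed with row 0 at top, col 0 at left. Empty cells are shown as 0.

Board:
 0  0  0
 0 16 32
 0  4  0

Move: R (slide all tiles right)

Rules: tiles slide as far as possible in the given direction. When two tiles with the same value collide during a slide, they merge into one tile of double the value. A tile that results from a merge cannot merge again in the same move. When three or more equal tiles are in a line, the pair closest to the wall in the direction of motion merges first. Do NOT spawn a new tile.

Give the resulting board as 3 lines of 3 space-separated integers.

Slide right:
row 0: [0, 0, 0] -> [0, 0, 0]
row 1: [0, 16, 32] -> [0, 16, 32]
row 2: [0, 4, 0] -> [0, 0, 4]

Answer:  0  0  0
 0 16 32
 0  0  4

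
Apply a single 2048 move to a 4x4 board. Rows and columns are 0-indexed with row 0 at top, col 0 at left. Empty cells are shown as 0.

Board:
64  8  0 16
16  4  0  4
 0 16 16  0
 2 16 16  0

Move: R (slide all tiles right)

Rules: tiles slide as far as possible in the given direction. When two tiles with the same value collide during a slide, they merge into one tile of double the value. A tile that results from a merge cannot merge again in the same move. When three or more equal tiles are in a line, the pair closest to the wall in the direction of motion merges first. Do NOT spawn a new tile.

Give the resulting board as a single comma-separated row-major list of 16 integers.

Slide right:
row 0: [64, 8, 0, 16] -> [0, 64, 8, 16]
row 1: [16, 4, 0, 4] -> [0, 0, 16, 8]
row 2: [0, 16, 16, 0] -> [0, 0, 0, 32]
row 3: [2, 16, 16, 0] -> [0, 0, 2, 32]

Answer: 0, 64, 8, 16, 0, 0, 16, 8, 0, 0, 0, 32, 0, 0, 2, 32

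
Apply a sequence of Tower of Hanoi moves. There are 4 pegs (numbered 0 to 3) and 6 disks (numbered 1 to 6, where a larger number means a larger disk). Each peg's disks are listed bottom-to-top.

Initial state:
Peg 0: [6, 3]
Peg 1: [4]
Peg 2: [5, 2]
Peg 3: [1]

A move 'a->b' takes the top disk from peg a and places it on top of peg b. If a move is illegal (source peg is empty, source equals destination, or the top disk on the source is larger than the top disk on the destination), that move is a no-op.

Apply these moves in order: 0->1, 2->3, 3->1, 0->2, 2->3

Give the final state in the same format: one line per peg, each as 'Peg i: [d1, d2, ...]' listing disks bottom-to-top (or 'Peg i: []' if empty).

Answer: Peg 0: [6]
Peg 1: [4, 3, 1]
Peg 2: [5]
Peg 3: [2]

Derivation:
After move 1 (0->1):
Peg 0: [6]
Peg 1: [4, 3]
Peg 2: [5, 2]
Peg 3: [1]

After move 2 (2->3):
Peg 0: [6]
Peg 1: [4, 3]
Peg 2: [5, 2]
Peg 3: [1]

After move 3 (3->1):
Peg 0: [6]
Peg 1: [4, 3, 1]
Peg 2: [5, 2]
Peg 3: []

After move 4 (0->2):
Peg 0: [6]
Peg 1: [4, 3, 1]
Peg 2: [5, 2]
Peg 3: []

After move 5 (2->3):
Peg 0: [6]
Peg 1: [4, 3, 1]
Peg 2: [5]
Peg 3: [2]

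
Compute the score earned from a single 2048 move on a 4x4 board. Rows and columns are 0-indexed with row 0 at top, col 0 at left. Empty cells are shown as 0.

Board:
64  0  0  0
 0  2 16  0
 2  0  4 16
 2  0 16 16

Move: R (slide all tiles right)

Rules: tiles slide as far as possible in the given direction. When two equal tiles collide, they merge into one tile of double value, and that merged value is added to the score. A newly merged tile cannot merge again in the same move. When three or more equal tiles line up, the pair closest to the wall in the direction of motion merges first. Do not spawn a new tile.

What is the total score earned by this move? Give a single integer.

Slide right:
row 0: [64, 0, 0, 0] -> [0, 0, 0, 64]  score +0 (running 0)
row 1: [0, 2, 16, 0] -> [0, 0, 2, 16]  score +0 (running 0)
row 2: [2, 0, 4, 16] -> [0, 2, 4, 16]  score +0 (running 0)
row 3: [2, 0, 16, 16] -> [0, 0, 2, 32]  score +32 (running 32)
Board after move:
 0  0  0 64
 0  0  2 16
 0  2  4 16
 0  0  2 32

Answer: 32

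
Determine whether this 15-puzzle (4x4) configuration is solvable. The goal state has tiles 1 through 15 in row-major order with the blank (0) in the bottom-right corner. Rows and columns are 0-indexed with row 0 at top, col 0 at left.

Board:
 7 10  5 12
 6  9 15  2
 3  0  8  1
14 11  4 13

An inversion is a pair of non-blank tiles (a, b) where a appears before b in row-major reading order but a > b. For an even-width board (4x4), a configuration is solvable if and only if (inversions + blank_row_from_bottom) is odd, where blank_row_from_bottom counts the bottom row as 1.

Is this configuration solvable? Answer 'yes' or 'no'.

Inversions: 51
Blank is in row 2 (0-indexed from top), which is row 2 counting from the bottom (bottom = 1).
51 + 2 = 53, which is odd, so the puzzle is solvable.

Answer: yes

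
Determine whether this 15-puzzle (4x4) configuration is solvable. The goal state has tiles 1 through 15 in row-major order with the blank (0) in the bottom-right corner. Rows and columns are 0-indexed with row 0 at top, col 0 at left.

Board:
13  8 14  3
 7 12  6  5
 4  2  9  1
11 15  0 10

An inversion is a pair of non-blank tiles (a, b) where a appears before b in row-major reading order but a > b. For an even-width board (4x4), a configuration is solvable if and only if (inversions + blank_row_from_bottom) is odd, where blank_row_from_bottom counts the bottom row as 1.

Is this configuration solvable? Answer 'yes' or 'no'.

Answer: yes

Derivation:
Inversions: 58
Blank is in row 3 (0-indexed from top), which is row 1 counting from the bottom (bottom = 1).
58 + 1 = 59, which is odd, so the puzzle is solvable.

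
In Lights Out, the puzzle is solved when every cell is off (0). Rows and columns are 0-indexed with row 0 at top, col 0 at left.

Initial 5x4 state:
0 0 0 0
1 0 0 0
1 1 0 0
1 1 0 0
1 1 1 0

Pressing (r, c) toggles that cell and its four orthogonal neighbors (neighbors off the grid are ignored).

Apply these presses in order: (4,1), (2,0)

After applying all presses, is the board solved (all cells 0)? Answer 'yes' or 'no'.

Answer: yes

Derivation:
After press 1 at (4,1):
0 0 0 0
1 0 0 0
1 1 0 0
1 0 0 0
0 0 0 0

After press 2 at (2,0):
0 0 0 0
0 0 0 0
0 0 0 0
0 0 0 0
0 0 0 0

Lights still on: 0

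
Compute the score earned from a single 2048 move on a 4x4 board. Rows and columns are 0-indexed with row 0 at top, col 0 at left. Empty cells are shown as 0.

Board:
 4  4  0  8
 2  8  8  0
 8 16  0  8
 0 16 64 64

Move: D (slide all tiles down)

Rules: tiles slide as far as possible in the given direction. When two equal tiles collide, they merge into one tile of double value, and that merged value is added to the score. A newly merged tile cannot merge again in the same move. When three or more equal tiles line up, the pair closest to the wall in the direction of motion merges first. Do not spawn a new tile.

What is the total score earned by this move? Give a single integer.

Slide down:
col 0: [4, 2, 8, 0] -> [0, 4, 2, 8]  score +0 (running 0)
col 1: [4, 8, 16, 16] -> [0, 4, 8, 32]  score +32 (running 32)
col 2: [0, 8, 0, 64] -> [0, 0, 8, 64]  score +0 (running 32)
col 3: [8, 0, 8, 64] -> [0, 0, 16, 64]  score +16 (running 48)
Board after move:
 0  0  0  0
 4  4  0  0
 2  8  8 16
 8 32 64 64

Answer: 48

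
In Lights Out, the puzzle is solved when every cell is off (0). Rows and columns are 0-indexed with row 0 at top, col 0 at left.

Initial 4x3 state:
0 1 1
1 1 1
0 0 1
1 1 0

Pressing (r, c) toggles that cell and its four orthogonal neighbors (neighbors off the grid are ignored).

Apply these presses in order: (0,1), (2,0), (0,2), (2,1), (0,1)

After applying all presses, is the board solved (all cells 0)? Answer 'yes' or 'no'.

Answer: yes

Derivation:
After press 1 at (0,1):
1 0 0
1 0 1
0 0 1
1 1 0

After press 2 at (2,0):
1 0 0
0 0 1
1 1 1
0 1 0

After press 3 at (0,2):
1 1 1
0 0 0
1 1 1
0 1 0

After press 4 at (2,1):
1 1 1
0 1 0
0 0 0
0 0 0

After press 5 at (0,1):
0 0 0
0 0 0
0 0 0
0 0 0

Lights still on: 0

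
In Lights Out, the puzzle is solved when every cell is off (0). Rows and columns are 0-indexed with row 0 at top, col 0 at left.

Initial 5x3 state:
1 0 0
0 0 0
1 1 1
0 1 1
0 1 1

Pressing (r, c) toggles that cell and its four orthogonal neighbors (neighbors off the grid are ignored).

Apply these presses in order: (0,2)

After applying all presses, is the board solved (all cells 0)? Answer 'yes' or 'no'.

After press 1 at (0,2):
1 1 1
0 0 1
1 1 1
0 1 1
0 1 1

Lights still on: 11

Answer: no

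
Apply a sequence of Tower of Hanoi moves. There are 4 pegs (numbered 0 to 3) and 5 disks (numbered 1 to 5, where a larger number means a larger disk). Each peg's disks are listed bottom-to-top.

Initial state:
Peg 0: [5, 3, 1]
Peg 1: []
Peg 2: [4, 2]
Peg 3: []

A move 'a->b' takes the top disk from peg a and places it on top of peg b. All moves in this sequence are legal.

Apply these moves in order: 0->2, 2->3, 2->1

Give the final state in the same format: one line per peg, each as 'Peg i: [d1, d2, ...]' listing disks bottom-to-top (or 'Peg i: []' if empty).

After move 1 (0->2):
Peg 0: [5, 3]
Peg 1: []
Peg 2: [4, 2, 1]
Peg 3: []

After move 2 (2->3):
Peg 0: [5, 3]
Peg 1: []
Peg 2: [4, 2]
Peg 3: [1]

After move 3 (2->1):
Peg 0: [5, 3]
Peg 1: [2]
Peg 2: [4]
Peg 3: [1]

Answer: Peg 0: [5, 3]
Peg 1: [2]
Peg 2: [4]
Peg 3: [1]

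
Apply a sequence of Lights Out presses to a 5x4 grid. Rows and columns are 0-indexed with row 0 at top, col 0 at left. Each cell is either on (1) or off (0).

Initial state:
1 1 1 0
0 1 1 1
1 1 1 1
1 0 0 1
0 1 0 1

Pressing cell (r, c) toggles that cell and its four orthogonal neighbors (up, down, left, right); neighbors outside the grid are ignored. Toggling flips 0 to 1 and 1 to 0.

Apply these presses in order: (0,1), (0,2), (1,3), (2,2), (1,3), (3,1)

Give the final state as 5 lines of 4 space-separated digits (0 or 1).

After press 1 at (0,1):
0 0 0 0
0 0 1 1
1 1 1 1
1 0 0 1
0 1 0 1

After press 2 at (0,2):
0 1 1 1
0 0 0 1
1 1 1 1
1 0 0 1
0 1 0 1

After press 3 at (1,3):
0 1 1 0
0 0 1 0
1 1 1 0
1 0 0 1
0 1 0 1

After press 4 at (2,2):
0 1 1 0
0 0 0 0
1 0 0 1
1 0 1 1
0 1 0 1

After press 5 at (1,3):
0 1 1 1
0 0 1 1
1 0 0 0
1 0 1 1
0 1 0 1

After press 6 at (3,1):
0 1 1 1
0 0 1 1
1 1 0 0
0 1 0 1
0 0 0 1

Answer: 0 1 1 1
0 0 1 1
1 1 0 0
0 1 0 1
0 0 0 1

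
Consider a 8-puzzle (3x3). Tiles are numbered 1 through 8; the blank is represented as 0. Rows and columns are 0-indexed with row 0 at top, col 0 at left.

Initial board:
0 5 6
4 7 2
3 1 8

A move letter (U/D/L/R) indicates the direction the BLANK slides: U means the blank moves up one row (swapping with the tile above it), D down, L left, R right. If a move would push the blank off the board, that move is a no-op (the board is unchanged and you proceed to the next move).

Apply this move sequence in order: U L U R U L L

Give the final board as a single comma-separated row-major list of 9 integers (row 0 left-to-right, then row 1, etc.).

Answer: 0, 5, 6, 4, 7, 2, 3, 1, 8

Derivation:
After move 1 (U):
0 5 6
4 7 2
3 1 8

After move 2 (L):
0 5 6
4 7 2
3 1 8

After move 3 (U):
0 5 6
4 7 2
3 1 8

After move 4 (R):
5 0 6
4 7 2
3 1 8

After move 5 (U):
5 0 6
4 7 2
3 1 8

After move 6 (L):
0 5 6
4 7 2
3 1 8

After move 7 (L):
0 5 6
4 7 2
3 1 8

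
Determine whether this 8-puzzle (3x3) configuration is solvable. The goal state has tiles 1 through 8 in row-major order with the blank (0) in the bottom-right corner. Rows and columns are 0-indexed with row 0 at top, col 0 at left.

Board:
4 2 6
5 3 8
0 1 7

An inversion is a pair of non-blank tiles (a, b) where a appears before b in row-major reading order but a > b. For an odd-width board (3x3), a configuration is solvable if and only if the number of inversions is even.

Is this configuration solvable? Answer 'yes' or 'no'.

Inversions (pairs i<j in row-major order where tile[i] > tile[j] > 0): 12
12 is even, so the puzzle is solvable.

Answer: yes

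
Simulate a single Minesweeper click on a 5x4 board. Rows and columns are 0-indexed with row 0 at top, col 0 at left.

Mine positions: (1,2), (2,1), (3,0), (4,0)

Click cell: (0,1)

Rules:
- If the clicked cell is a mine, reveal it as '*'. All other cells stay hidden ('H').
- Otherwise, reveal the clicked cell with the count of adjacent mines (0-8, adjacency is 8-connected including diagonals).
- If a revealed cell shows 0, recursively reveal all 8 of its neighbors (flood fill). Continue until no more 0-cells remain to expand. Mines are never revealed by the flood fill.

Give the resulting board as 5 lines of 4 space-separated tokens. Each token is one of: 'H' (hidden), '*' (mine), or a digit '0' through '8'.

H 1 H H
H H H H
H H H H
H H H H
H H H H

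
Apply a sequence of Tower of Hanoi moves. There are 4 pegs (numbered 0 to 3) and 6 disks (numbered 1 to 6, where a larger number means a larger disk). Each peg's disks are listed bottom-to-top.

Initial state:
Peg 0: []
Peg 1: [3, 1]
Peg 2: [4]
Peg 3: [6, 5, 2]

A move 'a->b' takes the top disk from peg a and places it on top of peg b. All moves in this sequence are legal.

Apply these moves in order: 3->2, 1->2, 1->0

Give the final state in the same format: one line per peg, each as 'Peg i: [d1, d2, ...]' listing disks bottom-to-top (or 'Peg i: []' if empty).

After move 1 (3->2):
Peg 0: []
Peg 1: [3, 1]
Peg 2: [4, 2]
Peg 3: [6, 5]

After move 2 (1->2):
Peg 0: []
Peg 1: [3]
Peg 2: [4, 2, 1]
Peg 3: [6, 5]

After move 3 (1->0):
Peg 0: [3]
Peg 1: []
Peg 2: [4, 2, 1]
Peg 3: [6, 5]

Answer: Peg 0: [3]
Peg 1: []
Peg 2: [4, 2, 1]
Peg 3: [6, 5]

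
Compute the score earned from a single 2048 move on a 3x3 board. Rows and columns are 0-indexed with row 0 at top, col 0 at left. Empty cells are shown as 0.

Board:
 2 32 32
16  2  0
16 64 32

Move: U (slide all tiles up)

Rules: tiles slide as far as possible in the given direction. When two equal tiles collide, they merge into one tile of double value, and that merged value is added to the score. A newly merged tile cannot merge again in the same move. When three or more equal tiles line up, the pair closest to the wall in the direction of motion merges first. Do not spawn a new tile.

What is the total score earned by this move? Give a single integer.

Slide up:
col 0: [2, 16, 16] -> [2, 32, 0]  score +32 (running 32)
col 1: [32, 2, 64] -> [32, 2, 64]  score +0 (running 32)
col 2: [32, 0, 32] -> [64, 0, 0]  score +64 (running 96)
Board after move:
 2 32 64
32  2  0
 0 64  0

Answer: 96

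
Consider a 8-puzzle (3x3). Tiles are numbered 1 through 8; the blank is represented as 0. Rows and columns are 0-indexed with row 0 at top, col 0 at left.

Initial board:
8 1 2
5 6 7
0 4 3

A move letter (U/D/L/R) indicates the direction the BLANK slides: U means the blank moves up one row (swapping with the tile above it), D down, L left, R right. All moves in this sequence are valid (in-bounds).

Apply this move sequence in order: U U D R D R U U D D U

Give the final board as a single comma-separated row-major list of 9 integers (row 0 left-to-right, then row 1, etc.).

Answer: 8, 1, 2, 6, 4, 0, 5, 3, 7

Derivation:
After move 1 (U):
8 1 2
0 6 7
5 4 3

After move 2 (U):
0 1 2
8 6 7
5 4 3

After move 3 (D):
8 1 2
0 6 7
5 4 3

After move 4 (R):
8 1 2
6 0 7
5 4 3

After move 5 (D):
8 1 2
6 4 7
5 0 3

After move 6 (R):
8 1 2
6 4 7
5 3 0

After move 7 (U):
8 1 2
6 4 0
5 3 7

After move 8 (U):
8 1 0
6 4 2
5 3 7

After move 9 (D):
8 1 2
6 4 0
5 3 7

After move 10 (D):
8 1 2
6 4 7
5 3 0

After move 11 (U):
8 1 2
6 4 0
5 3 7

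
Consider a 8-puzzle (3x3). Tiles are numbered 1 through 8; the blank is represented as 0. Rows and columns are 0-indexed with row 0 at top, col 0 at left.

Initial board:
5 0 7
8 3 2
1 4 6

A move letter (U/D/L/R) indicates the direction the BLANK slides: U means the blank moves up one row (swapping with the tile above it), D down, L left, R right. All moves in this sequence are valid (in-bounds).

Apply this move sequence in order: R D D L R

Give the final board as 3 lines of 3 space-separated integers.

Answer: 5 7 2
8 3 6
1 4 0

Derivation:
After move 1 (R):
5 7 0
8 3 2
1 4 6

After move 2 (D):
5 7 2
8 3 0
1 4 6

After move 3 (D):
5 7 2
8 3 6
1 4 0

After move 4 (L):
5 7 2
8 3 6
1 0 4

After move 5 (R):
5 7 2
8 3 6
1 4 0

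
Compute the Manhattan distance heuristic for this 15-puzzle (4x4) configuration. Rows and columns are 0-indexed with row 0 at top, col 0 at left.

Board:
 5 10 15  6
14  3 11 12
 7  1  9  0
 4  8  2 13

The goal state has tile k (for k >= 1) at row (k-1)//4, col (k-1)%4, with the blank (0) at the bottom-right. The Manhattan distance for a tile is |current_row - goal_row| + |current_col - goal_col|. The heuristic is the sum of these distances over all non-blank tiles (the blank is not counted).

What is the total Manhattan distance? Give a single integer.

Tile 5: at (0,0), goal (1,0), distance |0-1|+|0-0| = 1
Tile 10: at (0,1), goal (2,1), distance |0-2|+|1-1| = 2
Tile 15: at (0,2), goal (3,2), distance |0-3|+|2-2| = 3
Tile 6: at (0,3), goal (1,1), distance |0-1|+|3-1| = 3
Tile 14: at (1,0), goal (3,1), distance |1-3|+|0-1| = 3
Tile 3: at (1,1), goal (0,2), distance |1-0|+|1-2| = 2
Tile 11: at (1,2), goal (2,2), distance |1-2|+|2-2| = 1
Tile 12: at (1,3), goal (2,3), distance |1-2|+|3-3| = 1
Tile 7: at (2,0), goal (1,2), distance |2-1|+|0-2| = 3
Tile 1: at (2,1), goal (0,0), distance |2-0|+|1-0| = 3
Tile 9: at (2,2), goal (2,0), distance |2-2|+|2-0| = 2
Tile 4: at (3,0), goal (0,3), distance |3-0|+|0-3| = 6
Tile 8: at (3,1), goal (1,3), distance |3-1|+|1-3| = 4
Tile 2: at (3,2), goal (0,1), distance |3-0|+|2-1| = 4
Tile 13: at (3,3), goal (3,0), distance |3-3|+|3-0| = 3
Sum: 1 + 2 + 3 + 3 + 3 + 2 + 1 + 1 + 3 + 3 + 2 + 6 + 4 + 4 + 3 = 41

Answer: 41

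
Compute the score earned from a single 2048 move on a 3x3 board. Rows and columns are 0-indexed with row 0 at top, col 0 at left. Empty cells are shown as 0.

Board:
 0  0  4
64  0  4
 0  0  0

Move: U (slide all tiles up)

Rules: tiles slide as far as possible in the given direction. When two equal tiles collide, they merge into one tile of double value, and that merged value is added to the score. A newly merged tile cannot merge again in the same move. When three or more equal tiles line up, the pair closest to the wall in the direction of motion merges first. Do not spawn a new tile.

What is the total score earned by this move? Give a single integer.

Answer: 8

Derivation:
Slide up:
col 0: [0, 64, 0] -> [64, 0, 0]  score +0 (running 0)
col 1: [0, 0, 0] -> [0, 0, 0]  score +0 (running 0)
col 2: [4, 4, 0] -> [8, 0, 0]  score +8 (running 8)
Board after move:
64  0  8
 0  0  0
 0  0  0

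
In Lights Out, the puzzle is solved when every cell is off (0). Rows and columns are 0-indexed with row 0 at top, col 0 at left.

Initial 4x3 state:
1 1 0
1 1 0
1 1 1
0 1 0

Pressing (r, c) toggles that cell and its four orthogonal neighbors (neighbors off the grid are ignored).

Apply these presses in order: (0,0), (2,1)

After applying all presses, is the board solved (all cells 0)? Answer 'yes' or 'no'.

After press 1 at (0,0):
0 0 0
0 1 0
1 1 1
0 1 0

After press 2 at (2,1):
0 0 0
0 0 0
0 0 0
0 0 0

Lights still on: 0

Answer: yes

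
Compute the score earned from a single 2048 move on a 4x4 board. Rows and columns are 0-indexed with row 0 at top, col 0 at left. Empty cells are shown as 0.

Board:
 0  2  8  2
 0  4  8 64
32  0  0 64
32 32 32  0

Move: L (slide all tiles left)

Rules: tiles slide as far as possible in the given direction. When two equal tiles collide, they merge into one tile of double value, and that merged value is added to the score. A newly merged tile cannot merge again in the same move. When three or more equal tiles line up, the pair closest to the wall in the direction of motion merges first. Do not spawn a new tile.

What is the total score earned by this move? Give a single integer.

Answer: 64

Derivation:
Slide left:
row 0: [0, 2, 8, 2] -> [2, 8, 2, 0]  score +0 (running 0)
row 1: [0, 4, 8, 64] -> [4, 8, 64, 0]  score +0 (running 0)
row 2: [32, 0, 0, 64] -> [32, 64, 0, 0]  score +0 (running 0)
row 3: [32, 32, 32, 0] -> [64, 32, 0, 0]  score +64 (running 64)
Board after move:
 2  8  2  0
 4  8 64  0
32 64  0  0
64 32  0  0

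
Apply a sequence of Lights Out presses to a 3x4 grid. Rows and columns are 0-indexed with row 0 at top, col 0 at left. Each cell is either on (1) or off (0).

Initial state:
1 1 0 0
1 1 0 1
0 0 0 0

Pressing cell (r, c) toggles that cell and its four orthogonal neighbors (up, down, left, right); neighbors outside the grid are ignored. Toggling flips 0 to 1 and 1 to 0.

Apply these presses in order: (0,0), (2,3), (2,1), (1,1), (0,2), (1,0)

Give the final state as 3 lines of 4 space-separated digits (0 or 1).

Answer: 1 0 1 1
0 0 0 0
0 0 0 1

Derivation:
After press 1 at (0,0):
0 0 0 0
0 1 0 1
0 0 0 0

After press 2 at (2,3):
0 0 0 0
0 1 0 0
0 0 1 1

After press 3 at (2,1):
0 0 0 0
0 0 0 0
1 1 0 1

After press 4 at (1,1):
0 1 0 0
1 1 1 0
1 0 0 1

After press 5 at (0,2):
0 0 1 1
1 1 0 0
1 0 0 1

After press 6 at (1,0):
1 0 1 1
0 0 0 0
0 0 0 1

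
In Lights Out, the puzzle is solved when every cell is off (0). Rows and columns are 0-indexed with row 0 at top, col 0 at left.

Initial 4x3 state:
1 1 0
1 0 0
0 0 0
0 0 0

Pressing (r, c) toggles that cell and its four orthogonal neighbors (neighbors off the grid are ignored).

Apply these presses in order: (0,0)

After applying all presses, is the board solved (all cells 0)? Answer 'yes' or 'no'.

Answer: yes

Derivation:
After press 1 at (0,0):
0 0 0
0 0 0
0 0 0
0 0 0

Lights still on: 0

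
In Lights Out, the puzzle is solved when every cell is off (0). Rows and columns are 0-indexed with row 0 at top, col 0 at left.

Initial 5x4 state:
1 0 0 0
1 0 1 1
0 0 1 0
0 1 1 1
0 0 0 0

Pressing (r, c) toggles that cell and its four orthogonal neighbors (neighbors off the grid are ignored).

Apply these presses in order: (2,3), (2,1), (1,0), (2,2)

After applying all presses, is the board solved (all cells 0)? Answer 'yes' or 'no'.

After press 1 at (2,3):
1 0 0 0
1 0 1 0
0 0 0 1
0 1 1 0
0 0 0 0

After press 2 at (2,1):
1 0 0 0
1 1 1 0
1 1 1 1
0 0 1 0
0 0 0 0

After press 3 at (1,0):
0 0 0 0
0 0 1 0
0 1 1 1
0 0 1 0
0 0 0 0

After press 4 at (2,2):
0 0 0 0
0 0 0 0
0 0 0 0
0 0 0 0
0 0 0 0

Lights still on: 0

Answer: yes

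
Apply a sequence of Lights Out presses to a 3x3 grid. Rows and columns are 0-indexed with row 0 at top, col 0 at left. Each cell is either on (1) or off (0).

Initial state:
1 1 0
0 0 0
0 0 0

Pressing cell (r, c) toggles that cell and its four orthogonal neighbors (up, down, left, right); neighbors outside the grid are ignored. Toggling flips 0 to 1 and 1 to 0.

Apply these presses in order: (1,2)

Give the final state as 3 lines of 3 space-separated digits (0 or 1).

Answer: 1 1 1
0 1 1
0 0 1

Derivation:
After press 1 at (1,2):
1 1 1
0 1 1
0 0 1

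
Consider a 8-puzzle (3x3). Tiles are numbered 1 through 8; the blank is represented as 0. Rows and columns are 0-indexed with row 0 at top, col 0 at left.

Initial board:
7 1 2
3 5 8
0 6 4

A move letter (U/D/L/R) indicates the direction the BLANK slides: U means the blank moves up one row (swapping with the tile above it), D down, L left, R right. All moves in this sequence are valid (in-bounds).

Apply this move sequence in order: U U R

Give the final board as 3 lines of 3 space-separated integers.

After move 1 (U):
7 1 2
0 5 8
3 6 4

After move 2 (U):
0 1 2
7 5 8
3 6 4

After move 3 (R):
1 0 2
7 5 8
3 6 4

Answer: 1 0 2
7 5 8
3 6 4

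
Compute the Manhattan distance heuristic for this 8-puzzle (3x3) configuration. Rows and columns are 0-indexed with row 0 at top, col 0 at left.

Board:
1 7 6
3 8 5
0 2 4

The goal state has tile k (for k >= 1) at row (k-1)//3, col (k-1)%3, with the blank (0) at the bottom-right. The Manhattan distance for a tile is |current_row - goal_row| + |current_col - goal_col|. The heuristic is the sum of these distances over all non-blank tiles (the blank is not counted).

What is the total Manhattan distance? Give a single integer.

Answer: 14

Derivation:
Tile 1: (0,0)->(0,0) = 0
Tile 7: (0,1)->(2,0) = 3
Tile 6: (0,2)->(1,2) = 1
Tile 3: (1,0)->(0,2) = 3
Tile 8: (1,1)->(2,1) = 1
Tile 5: (1,2)->(1,1) = 1
Tile 2: (2,1)->(0,1) = 2
Tile 4: (2,2)->(1,0) = 3
Sum: 0 + 3 + 1 + 3 + 1 + 1 + 2 + 3 = 14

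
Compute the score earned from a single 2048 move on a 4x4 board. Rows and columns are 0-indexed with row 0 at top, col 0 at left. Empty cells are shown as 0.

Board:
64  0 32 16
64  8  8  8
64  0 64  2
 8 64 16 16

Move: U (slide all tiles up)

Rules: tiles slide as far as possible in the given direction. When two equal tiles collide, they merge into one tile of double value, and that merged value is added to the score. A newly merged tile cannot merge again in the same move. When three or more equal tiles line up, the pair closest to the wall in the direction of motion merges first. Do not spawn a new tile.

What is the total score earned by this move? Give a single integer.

Slide up:
col 0: [64, 64, 64, 8] -> [128, 64, 8, 0]  score +128 (running 128)
col 1: [0, 8, 0, 64] -> [8, 64, 0, 0]  score +0 (running 128)
col 2: [32, 8, 64, 16] -> [32, 8, 64, 16]  score +0 (running 128)
col 3: [16, 8, 2, 16] -> [16, 8, 2, 16]  score +0 (running 128)
Board after move:
128   8  32  16
 64  64   8   8
  8   0  64   2
  0   0  16  16

Answer: 128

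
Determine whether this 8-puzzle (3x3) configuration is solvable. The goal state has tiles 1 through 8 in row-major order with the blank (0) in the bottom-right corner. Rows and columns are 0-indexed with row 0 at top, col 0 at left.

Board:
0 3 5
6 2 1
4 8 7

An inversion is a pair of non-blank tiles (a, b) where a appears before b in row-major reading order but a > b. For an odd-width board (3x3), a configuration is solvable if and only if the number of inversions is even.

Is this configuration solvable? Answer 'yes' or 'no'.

Answer: yes

Derivation:
Inversions (pairs i<j in row-major order where tile[i] > tile[j] > 0): 10
10 is even, so the puzzle is solvable.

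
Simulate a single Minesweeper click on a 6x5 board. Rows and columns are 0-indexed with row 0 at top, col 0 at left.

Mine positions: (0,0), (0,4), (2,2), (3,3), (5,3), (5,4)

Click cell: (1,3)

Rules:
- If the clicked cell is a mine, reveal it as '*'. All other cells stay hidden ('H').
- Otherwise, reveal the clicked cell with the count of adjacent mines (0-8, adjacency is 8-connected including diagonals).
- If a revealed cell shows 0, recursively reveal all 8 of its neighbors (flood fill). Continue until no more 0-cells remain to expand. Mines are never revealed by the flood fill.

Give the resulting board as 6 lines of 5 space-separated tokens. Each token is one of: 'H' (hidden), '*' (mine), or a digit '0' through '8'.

H H H H H
H H H 2 H
H H H H H
H H H H H
H H H H H
H H H H H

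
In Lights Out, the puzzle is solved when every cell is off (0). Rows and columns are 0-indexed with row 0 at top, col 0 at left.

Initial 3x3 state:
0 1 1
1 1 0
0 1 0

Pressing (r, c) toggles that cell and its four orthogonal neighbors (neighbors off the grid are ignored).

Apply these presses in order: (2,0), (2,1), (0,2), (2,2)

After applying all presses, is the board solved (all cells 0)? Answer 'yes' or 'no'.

After press 1 at (2,0):
0 1 1
0 1 0
1 0 0

After press 2 at (2,1):
0 1 1
0 0 0
0 1 1

After press 3 at (0,2):
0 0 0
0 0 1
0 1 1

After press 4 at (2,2):
0 0 0
0 0 0
0 0 0

Lights still on: 0

Answer: yes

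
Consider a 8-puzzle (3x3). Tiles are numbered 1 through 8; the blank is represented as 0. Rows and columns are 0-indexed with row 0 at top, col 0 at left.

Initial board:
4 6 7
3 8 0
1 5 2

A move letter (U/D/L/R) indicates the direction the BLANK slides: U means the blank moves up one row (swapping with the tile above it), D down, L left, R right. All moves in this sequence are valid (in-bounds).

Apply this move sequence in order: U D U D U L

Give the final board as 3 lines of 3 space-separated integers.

Answer: 4 0 6
3 8 7
1 5 2

Derivation:
After move 1 (U):
4 6 0
3 8 7
1 5 2

After move 2 (D):
4 6 7
3 8 0
1 5 2

After move 3 (U):
4 6 0
3 8 7
1 5 2

After move 4 (D):
4 6 7
3 8 0
1 5 2

After move 5 (U):
4 6 0
3 8 7
1 5 2

After move 6 (L):
4 0 6
3 8 7
1 5 2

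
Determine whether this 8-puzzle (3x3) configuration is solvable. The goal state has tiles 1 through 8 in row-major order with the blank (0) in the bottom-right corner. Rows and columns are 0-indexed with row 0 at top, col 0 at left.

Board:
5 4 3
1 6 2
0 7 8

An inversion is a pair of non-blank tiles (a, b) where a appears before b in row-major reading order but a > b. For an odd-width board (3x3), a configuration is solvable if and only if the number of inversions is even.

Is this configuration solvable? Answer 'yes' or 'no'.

Inversions (pairs i<j in row-major order where tile[i] > tile[j] > 0): 10
10 is even, so the puzzle is solvable.

Answer: yes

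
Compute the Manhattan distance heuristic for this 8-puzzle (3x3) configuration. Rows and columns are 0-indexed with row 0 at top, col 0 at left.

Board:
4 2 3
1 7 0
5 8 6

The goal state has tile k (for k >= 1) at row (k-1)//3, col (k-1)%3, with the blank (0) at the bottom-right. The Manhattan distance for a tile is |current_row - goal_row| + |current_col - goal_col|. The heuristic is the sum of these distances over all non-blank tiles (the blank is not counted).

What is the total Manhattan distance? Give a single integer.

Answer: 7

Derivation:
Tile 4: (0,0)->(1,0) = 1
Tile 2: (0,1)->(0,1) = 0
Tile 3: (0,2)->(0,2) = 0
Tile 1: (1,0)->(0,0) = 1
Tile 7: (1,1)->(2,0) = 2
Tile 5: (2,0)->(1,1) = 2
Tile 8: (2,1)->(2,1) = 0
Tile 6: (2,2)->(1,2) = 1
Sum: 1 + 0 + 0 + 1 + 2 + 2 + 0 + 1 = 7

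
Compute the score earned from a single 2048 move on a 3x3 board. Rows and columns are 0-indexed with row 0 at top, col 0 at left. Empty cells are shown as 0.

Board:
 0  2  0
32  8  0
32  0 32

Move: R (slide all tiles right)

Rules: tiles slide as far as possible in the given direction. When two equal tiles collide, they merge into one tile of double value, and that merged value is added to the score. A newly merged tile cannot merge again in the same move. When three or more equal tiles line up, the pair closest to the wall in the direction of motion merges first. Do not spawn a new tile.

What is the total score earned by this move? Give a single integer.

Slide right:
row 0: [0, 2, 0] -> [0, 0, 2]  score +0 (running 0)
row 1: [32, 8, 0] -> [0, 32, 8]  score +0 (running 0)
row 2: [32, 0, 32] -> [0, 0, 64]  score +64 (running 64)
Board after move:
 0  0  2
 0 32  8
 0  0 64

Answer: 64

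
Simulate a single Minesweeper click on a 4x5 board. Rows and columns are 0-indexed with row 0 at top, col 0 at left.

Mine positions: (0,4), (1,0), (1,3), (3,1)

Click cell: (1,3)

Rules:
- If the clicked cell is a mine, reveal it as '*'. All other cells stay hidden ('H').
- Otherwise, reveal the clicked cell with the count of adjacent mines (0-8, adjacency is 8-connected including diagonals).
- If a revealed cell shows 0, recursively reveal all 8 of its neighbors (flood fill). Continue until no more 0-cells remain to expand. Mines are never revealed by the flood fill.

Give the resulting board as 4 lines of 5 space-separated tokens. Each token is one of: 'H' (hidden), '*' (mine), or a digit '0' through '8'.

H H H H H
H H H * H
H H H H H
H H H H H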